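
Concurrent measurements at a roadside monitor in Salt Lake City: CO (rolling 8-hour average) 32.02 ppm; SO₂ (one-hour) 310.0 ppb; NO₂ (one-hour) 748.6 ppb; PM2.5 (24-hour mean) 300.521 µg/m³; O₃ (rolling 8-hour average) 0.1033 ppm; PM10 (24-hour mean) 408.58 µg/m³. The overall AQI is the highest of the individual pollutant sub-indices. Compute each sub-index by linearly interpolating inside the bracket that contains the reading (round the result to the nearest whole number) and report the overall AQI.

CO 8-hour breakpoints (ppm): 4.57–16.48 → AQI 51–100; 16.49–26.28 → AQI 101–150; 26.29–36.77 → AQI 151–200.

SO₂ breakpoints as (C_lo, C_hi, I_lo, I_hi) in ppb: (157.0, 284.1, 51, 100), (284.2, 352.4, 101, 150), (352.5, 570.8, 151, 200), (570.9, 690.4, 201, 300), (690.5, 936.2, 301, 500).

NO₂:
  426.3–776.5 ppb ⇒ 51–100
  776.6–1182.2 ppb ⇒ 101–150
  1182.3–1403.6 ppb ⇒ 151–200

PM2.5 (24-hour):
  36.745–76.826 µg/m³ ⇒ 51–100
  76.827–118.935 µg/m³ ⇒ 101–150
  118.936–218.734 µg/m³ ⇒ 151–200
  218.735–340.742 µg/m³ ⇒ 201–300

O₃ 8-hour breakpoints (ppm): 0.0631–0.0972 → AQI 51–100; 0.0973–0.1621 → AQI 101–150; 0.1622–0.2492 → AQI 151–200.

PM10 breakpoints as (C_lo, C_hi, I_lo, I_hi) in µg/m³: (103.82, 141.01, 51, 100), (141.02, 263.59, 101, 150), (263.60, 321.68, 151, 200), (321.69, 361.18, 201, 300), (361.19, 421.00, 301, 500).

459

CO: 32.02 lies in 26.29–36.77, so I_lo=151, I_hi=200, C_lo=26.29, C_hi=36.77.
(200−151)/(36.77−26.29) × (32.02−26.29) + 151 = 49/10.48 × 5.73 + 151 ≈ 177.79 → 178.
SO₂: 310.0 ∈ [284.2, 352.4] ↔ index [101, 150].
101 + (310.0−284.2)·(150−101)/(352.4−284.2) = 101 + 25.8·49/68.2 ≈ 119.54, so AQI = 120.
NO₂ 748.6: bracket 426.3–776.5 → index 51–100; slope 49/350.2, offset 322.3.
AQI = 51 + 49/350.2·322.3 ≈ 96.10 ⇒ 96.
PM2.5: row 218.735–340.742 (AQI 201–300). (300−201)·(300.521−218.735)/(340.742−218.735) + 201 = 99·81.786/122.007 + 201 ≈ 267.36 → 267.
O₃: 0.1033 lies in 0.0973–0.1621, so I_lo=101, I_hi=150, C_lo=0.0973, C_hi=0.1621.
(150−101)/(0.1621−0.0973) × (0.1033−0.0973) + 101 = 49/0.0648 × 0.0060 + 101 ≈ 105.54 → 106.
PM10 408.58: bracket 361.19–421.00 → index 301–500; slope 199/59.81, offset 47.39.
AQI = 301 + 199/59.81·47.39 ≈ 458.68 ⇒ 459.
Sub-indices: CO→178, SO₂→120, NO₂→96, PM2.5→267, O₃→106, PM10→459. Overall AQI = max = 459; dominant pollutant is PM10.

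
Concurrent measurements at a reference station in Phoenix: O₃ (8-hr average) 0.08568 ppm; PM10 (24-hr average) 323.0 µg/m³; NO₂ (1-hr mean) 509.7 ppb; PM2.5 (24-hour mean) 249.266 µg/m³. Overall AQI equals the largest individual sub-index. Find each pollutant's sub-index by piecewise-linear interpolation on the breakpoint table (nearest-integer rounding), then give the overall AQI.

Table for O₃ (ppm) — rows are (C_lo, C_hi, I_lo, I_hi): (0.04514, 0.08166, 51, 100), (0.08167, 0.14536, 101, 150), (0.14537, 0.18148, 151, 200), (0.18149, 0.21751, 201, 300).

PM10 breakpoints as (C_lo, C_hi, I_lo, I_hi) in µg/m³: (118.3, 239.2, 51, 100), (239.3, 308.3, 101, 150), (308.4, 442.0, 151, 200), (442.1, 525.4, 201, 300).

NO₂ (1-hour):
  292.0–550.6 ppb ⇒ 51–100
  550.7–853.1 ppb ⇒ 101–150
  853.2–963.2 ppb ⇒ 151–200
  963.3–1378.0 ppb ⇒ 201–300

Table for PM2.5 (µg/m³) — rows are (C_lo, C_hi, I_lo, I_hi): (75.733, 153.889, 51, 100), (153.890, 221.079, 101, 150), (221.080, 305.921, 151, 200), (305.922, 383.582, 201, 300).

167

O₃: row 0.08167–0.14536 (AQI 101–150). (150−101)·(0.08568−0.08167)/(0.14536−0.08167) + 101 = 49·0.00401/0.06369 + 101 ≈ 104.09 → 104.
PM10 323.0: bracket 308.4–442.0 → index 151–200; slope 49/133.6, offset 14.6.
AQI = 151 + 49/133.6·14.6 ≈ 156.35 ⇒ 156.
NO₂: 509.7 lies in 292.0–550.6, so I_lo=51, I_hi=100, C_lo=292.0, C_hi=550.6.
(100−51)/(550.6−292.0) × (509.7−292.0) + 51 = 49/258.6 × 217.7 + 51 ≈ 92.25 → 92.
PM2.5: row 221.080–305.921 (AQI 151–200). (200−151)·(249.266−221.080)/(305.921−221.080) + 151 = 49·28.186/84.841 + 151 ≈ 167.28 → 167.
Sub-indices: O₃→104, PM10→156, NO₂→92, PM2.5→167. Overall AQI = max = 167; dominant pollutant is PM2.5.
AQI 167: Unhealthy.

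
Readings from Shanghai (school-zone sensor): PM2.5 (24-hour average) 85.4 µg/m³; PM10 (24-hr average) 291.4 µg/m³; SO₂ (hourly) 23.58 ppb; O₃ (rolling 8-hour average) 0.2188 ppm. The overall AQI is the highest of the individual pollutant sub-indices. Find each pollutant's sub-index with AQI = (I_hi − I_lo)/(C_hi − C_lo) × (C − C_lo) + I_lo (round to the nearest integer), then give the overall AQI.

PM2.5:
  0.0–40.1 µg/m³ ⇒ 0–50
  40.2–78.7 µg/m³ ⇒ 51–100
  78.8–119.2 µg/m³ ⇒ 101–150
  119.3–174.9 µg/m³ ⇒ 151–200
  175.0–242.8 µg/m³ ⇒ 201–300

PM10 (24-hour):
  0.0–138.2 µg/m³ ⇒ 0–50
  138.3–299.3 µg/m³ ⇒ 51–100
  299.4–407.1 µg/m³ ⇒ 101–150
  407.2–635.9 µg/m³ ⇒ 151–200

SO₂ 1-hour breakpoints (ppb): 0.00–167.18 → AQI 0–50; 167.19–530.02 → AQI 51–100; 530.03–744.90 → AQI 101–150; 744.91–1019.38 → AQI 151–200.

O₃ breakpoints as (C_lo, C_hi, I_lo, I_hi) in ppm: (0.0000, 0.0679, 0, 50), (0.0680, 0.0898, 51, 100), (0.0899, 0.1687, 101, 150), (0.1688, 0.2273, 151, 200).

PM2.5: row 78.8–119.2 (AQI 101–150). (150−101)·(85.4−78.8)/(119.2−78.8) + 101 = 49·6.6/40.4 + 101 ≈ 109.00 → 109.
PM10: row 138.3–299.3 (AQI 51–100). (100−51)·(291.4−138.3)/(299.3−138.3) + 51 = 49·153.1/161.0 + 51 ≈ 97.60 → 98.
SO₂ 23.58: bracket 0.00–167.18 → index 0–50; slope 50/167.18, offset 23.58.
AQI = 0 + 50/167.18·23.58 ≈ 7.05 ⇒ 7.
O₃ 0.2188: bracket 0.1688–0.2273 → index 151–200; slope 49/0.0585, offset 0.0500.
AQI = 151 + 49/0.0585·0.0500 ≈ 192.88 ⇒ 193.
Sub-indices: PM2.5→109, PM10→98, SO₂→7, O₃→193. Overall AQI = max = 193; dominant pollutant is O₃.

193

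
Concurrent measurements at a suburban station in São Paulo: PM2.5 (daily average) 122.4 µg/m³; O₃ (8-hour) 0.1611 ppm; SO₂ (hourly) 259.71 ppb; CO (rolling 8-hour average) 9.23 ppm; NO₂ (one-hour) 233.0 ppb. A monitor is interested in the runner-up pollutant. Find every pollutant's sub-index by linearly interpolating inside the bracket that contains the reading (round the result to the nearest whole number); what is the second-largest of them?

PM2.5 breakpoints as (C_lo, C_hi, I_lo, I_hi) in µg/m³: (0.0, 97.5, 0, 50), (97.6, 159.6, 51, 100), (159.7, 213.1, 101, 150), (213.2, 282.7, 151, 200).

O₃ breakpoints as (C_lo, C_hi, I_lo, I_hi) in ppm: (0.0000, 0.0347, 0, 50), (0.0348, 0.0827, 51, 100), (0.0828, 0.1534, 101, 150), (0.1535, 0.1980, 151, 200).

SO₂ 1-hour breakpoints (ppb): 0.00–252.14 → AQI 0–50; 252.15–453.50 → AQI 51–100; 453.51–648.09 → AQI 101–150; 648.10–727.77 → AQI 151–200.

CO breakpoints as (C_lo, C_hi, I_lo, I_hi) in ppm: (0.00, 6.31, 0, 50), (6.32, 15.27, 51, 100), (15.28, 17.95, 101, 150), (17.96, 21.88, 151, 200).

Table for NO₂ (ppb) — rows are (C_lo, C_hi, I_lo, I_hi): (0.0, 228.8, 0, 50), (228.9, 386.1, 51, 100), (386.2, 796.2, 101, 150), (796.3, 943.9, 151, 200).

71

PM2.5: 122.4 ∈ [97.6, 159.6] ↔ index [51, 100].
51 + (122.4−97.6)·(100−51)/(159.6−97.6) = 51 + 24.8·49/62.0 ≈ 70.60, so AQI = 71.
O₃: 0.1611 lies in 0.1535–0.1980, so I_lo=151, I_hi=200, C_lo=0.1535, C_hi=0.1980.
(200−151)/(0.1980−0.1535) × (0.1611−0.1535) + 151 = 49/0.0445 × 0.0076 + 151 ≈ 159.37 → 159.
SO₂ 259.71: bracket 252.15–453.50 → index 51–100; slope 49/201.35, offset 7.56.
AQI = 51 + 49/201.35·7.56 ≈ 52.84 ⇒ 53.
CO: 9.23 ∈ [6.32, 15.27] ↔ index [51, 100].
51 + (9.23−6.32)·(100−51)/(15.27−6.32) = 51 + 2.91·49/8.95 ≈ 66.93, so AQI = 67.
NO₂ 233.0: bracket 228.9–386.1 → index 51–100; slope 49/157.2, offset 4.1.
AQI = 51 + 49/157.2·4.1 ≈ 52.28 ⇒ 52.
Sub-indices: PM2.5→71, O₃→159, SO₂→53, CO→67, NO₂→52. Ranked high→low: 159, 71, 67, 53, 52. Second-highest sub-index = 71.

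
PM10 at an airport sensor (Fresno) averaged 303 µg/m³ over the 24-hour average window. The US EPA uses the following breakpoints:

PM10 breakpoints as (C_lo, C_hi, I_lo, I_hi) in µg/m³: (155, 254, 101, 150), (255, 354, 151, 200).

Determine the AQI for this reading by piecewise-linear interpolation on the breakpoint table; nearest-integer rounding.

175

PM10 303: bracket 255–354 → index 151–200; slope 49/99, offset 48.
AQI = 151 + 49/99·48 ≈ 174.76 ⇒ 175.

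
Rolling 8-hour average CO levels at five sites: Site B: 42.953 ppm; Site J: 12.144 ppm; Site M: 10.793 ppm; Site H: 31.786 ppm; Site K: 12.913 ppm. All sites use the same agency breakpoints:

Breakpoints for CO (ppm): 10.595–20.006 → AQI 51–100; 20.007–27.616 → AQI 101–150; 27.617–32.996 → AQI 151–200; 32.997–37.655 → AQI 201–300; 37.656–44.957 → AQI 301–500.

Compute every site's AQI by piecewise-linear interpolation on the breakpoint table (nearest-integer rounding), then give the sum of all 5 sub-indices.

808

Site B: 42.953 lies in 37.656–44.957, so I_lo=301, I_hi=500, C_lo=37.656, C_hi=44.957.
(500−301)/(44.957−37.656) × (42.953−37.656) + 301 = 199/7.301 × 5.297 + 301 ≈ 445.38 → 445.
Site J: 12.144 ∈ [10.595, 20.006] ↔ index [51, 100].
51 + (12.144−10.595)·(100−51)/(20.006−10.595) = 51 + 1.549·49/9.411 ≈ 59.07, so AQI = 59.
Site M: 10.793 ∈ [10.595, 20.006] ↔ index [51, 100].
51 + (10.793−10.595)·(100−51)/(20.006−10.595) = 51 + 0.198·49/9.411 ≈ 52.03, so AQI = 52.
Site H: row 27.617–32.996 (AQI 151–200). (200−151)·(31.786−27.617)/(32.996−27.617) + 151 = 49·4.169/5.379 + 151 ≈ 188.98 → 189.
Site K: row 10.595–20.006 (AQI 51–100). (100−51)·(12.913−10.595)/(20.006−10.595) + 51 = 49·2.318/9.411 + 51 ≈ 63.07 → 63.
AQIs: Site B=445, Site J=59, Site M=52, Site H=189, Site K=63. Sum = 445 + 59 + 52 + 189 + 63 = 808.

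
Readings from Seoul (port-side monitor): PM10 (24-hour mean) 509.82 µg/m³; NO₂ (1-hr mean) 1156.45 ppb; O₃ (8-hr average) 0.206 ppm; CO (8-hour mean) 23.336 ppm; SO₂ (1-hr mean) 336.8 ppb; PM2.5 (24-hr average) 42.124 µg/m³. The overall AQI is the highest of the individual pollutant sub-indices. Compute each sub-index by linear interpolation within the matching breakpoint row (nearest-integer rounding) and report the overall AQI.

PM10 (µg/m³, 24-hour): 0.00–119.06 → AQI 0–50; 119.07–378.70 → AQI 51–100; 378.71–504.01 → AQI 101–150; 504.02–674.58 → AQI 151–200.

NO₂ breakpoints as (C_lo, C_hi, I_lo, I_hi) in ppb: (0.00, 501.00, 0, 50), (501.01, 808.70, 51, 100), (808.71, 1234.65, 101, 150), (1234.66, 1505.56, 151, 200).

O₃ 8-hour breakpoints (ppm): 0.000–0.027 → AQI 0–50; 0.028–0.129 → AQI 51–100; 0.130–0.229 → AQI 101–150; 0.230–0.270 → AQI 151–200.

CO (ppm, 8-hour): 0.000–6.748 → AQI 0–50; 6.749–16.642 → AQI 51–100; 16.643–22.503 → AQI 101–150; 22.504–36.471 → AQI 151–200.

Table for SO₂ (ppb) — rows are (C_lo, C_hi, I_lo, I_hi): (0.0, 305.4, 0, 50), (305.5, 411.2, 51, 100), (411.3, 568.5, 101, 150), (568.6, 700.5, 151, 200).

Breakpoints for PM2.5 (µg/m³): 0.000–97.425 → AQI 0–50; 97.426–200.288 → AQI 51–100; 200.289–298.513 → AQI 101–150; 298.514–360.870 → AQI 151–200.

154

PM10: 509.82 ∈ [504.02, 674.58] ↔ index [151, 200].
151 + (509.82−504.02)·(200−151)/(674.58−504.02) = 151 + 5.80·49/170.56 ≈ 152.67, so AQI = 153.
NO₂ 1156.45: bracket 808.71–1234.65 → index 101–150; slope 49/425.94, offset 347.74.
AQI = 101 + 49/425.94·347.74 ≈ 141.00 ⇒ 141.
O₃: 0.206 lies in 0.130–0.229, so I_lo=101, I_hi=150, C_lo=0.130, C_hi=0.229.
(150−101)/(0.229−0.130) × (0.206−0.130) + 101 = 49/0.099 × 0.076 + 101 ≈ 138.62 → 139.
CO: 23.336 lies in 22.504–36.471, so I_lo=151, I_hi=200, C_lo=22.504, C_hi=36.471.
(200−151)/(36.471−22.504) × (23.336−22.504) + 151 = 49/13.967 × 0.832 + 151 ≈ 153.92 → 154.
SO₂: 336.8 lies in 305.5–411.2, so I_lo=51, I_hi=100, C_lo=305.5, C_hi=411.2.
(100−51)/(411.2−305.5) × (336.8−305.5) + 51 = 49/105.7 × 31.3 + 51 ≈ 65.51 → 66.
PM2.5: row 0.000–97.425 (AQI 0–50). (50−0)·(42.124−0.000)/(97.425−0.000) + 0 = 50·42.124/97.425 + 0 ≈ 21.62 → 22.
Sub-indices: PM10→153, NO₂→141, O₃→139, CO→154, SO₂→66, PM2.5→22. Overall AQI = max = 154; dominant pollutant is CO.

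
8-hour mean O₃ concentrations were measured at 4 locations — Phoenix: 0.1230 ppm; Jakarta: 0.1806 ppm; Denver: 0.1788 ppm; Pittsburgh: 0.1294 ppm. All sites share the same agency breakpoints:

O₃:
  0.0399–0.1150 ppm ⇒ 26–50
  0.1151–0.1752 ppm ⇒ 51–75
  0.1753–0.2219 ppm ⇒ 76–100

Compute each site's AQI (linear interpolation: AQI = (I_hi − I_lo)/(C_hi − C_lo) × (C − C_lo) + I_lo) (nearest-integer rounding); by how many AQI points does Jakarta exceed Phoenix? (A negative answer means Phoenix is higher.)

Phoenix: 0.1230 ∈ [0.1151, 0.1752] ↔ index [51, 75].
51 + (0.1230−0.1151)·(75−51)/(0.1752−0.1151) = 51 + 0.0079·24/0.0601 ≈ 54.15, so AQI = 54.
Jakarta 0.1806: bracket 0.1753–0.2219 → index 76–100; slope 24/0.0466, offset 0.0053.
AQI = 76 + 24/0.0466·0.0053 ≈ 78.73 ⇒ 79.
Denver: row 0.1753–0.2219 (AQI 76–100). (100−76)·(0.1788−0.1753)/(0.2219−0.1753) + 76 = 24·0.0035/0.0466 + 76 ≈ 77.80 → 78.
Pittsburgh: 0.1294 lies in 0.1151–0.1752, so I_lo=51, I_hi=75, C_lo=0.1151, C_hi=0.1752.
(75−51)/(0.1752−0.1151) × (0.1294−0.1151) + 51 = 24/0.0601 × 0.0143 + 51 ≈ 56.71 → 57.
AQIs: Phoenix=54, Jakarta=79, Denver=78, Pittsburgh=57. Jakarta (79) − Phoenix (54) = 25.

25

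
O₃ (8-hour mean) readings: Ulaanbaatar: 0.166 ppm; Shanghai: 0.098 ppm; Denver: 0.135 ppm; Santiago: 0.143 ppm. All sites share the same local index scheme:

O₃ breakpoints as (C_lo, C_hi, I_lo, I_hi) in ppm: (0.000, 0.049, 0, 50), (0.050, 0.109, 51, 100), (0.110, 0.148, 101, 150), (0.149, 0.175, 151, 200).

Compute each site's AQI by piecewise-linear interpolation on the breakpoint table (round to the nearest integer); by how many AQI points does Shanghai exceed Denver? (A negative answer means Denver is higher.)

Ulaanbaatar 0.166: bracket 0.149–0.175 → index 151–200; slope 49/0.026, offset 0.017.
AQI = 151 + 49/0.026·0.017 ≈ 183.04 ⇒ 183.
Shanghai: 0.098 lies in 0.050–0.109, so I_lo=51, I_hi=100, C_lo=0.050, C_hi=0.109.
(100−51)/(0.109−0.050) × (0.098−0.050) + 51 = 49/0.059 × 0.048 + 51 ≈ 90.86 → 91.
Denver 0.135: bracket 0.110–0.148 → index 101–150; slope 49/0.038, offset 0.025.
AQI = 101 + 49/0.038·0.025 ≈ 133.24 ⇒ 133.
Santiago: row 0.110–0.148 (AQI 101–150). (150−101)·(0.143−0.110)/(0.148−0.110) + 101 = 49·0.033/0.038 + 101 ≈ 143.55 → 144.
AQIs: Ulaanbaatar=183, Shanghai=91, Denver=133, Santiago=144. Shanghai (91) − Denver (133) = -42.

-42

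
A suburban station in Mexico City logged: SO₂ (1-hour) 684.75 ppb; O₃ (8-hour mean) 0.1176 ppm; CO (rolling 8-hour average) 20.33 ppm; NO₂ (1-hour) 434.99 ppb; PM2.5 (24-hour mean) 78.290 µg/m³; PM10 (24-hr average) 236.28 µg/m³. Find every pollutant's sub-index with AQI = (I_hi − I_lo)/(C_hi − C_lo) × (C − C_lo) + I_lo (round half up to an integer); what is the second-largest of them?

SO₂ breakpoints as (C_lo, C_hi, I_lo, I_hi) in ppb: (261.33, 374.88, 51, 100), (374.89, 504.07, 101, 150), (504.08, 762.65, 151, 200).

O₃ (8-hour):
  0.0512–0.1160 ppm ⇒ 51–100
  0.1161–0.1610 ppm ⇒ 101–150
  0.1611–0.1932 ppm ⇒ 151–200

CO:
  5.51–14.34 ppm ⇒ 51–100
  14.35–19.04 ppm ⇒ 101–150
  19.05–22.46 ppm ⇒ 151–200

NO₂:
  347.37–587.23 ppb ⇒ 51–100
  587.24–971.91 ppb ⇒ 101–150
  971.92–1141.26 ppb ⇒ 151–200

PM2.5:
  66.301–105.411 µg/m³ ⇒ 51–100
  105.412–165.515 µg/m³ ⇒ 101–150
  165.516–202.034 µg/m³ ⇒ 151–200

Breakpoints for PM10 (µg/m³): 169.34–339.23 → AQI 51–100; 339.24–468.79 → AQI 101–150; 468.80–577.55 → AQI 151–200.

169

SO₂ 684.75: bracket 504.08–762.65 → index 151–200; slope 49/258.57, offset 180.67.
AQI = 151 + 49/258.57·180.67 ≈ 185.24 ⇒ 185.
O₃: row 0.1161–0.1610 (AQI 101–150). (150−101)·(0.1176−0.1161)/(0.1610−0.1161) + 101 = 49·0.0015/0.0449 + 101 ≈ 102.64 → 103.
CO: 20.33 ∈ [19.05, 22.46] ↔ index [151, 200].
151 + (20.33−19.05)·(200−151)/(22.46−19.05) = 151 + 1.28·49/3.41 ≈ 169.39, so AQI = 169.
NO₂: 434.99 ∈ [347.37, 587.23] ↔ index [51, 100].
51 + (434.99−347.37)·(100−51)/(587.23−347.37) = 51 + 87.62·49/239.86 ≈ 68.90, so AQI = 69.
PM2.5: row 66.301–105.411 (AQI 51–100). (100−51)·(78.290−66.301)/(105.411−66.301) + 51 = 49·11.989/39.110 + 51 ≈ 66.02 → 66.
PM10: row 169.34–339.23 (AQI 51–100). (100−51)·(236.28−169.34)/(339.23−169.34) + 51 = 49·66.94/169.89 + 51 ≈ 70.31 → 70.
Sub-indices: SO₂→185, O₃→103, CO→169, NO₂→69, PM2.5→66, PM10→70. Ranked high→low: 185, 169, 103, 70, 69, 66. Second-highest sub-index = 169.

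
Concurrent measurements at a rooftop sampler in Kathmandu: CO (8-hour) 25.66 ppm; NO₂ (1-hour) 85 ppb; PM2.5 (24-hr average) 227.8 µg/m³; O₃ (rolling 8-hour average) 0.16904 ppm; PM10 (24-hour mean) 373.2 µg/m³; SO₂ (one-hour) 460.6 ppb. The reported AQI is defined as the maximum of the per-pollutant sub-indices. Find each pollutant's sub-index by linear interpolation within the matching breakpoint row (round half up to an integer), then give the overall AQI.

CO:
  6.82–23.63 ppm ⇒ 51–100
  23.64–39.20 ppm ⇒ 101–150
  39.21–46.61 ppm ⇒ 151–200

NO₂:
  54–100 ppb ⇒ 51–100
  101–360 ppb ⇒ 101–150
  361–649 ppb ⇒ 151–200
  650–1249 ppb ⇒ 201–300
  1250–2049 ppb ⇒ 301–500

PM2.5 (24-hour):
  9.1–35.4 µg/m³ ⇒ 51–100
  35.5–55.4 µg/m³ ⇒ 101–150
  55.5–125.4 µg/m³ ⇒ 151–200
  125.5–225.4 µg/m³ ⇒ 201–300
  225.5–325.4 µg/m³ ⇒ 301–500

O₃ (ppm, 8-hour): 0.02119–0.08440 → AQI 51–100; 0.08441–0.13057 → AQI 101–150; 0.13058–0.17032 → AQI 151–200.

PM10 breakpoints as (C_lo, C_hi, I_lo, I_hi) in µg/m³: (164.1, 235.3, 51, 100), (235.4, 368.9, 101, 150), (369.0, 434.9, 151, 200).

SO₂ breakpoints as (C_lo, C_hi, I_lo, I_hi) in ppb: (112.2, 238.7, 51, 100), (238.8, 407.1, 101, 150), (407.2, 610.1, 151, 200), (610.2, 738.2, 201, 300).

306

CO: row 23.64–39.20 (AQI 101–150). (150−101)·(25.66−23.64)/(39.20−23.64) + 101 = 49·2.02/15.56 + 101 ≈ 107.36 → 107.
NO₂: row 54–100 (AQI 51–100). (100−51)·(85−54)/(100−54) + 51 = 49·31/46 + 51 ≈ 84.02 → 84.
PM2.5: 227.8 lies in 225.5–325.4, so I_lo=301, I_hi=500, C_lo=225.5, C_hi=325.4.
(500−301)/(325.4−225.5) × (227.8−225.5) + 301 = 199/99.9 × 2.3 + 301 ≈ 305.58 → 306.
O₃ 0.16904: bracket 0.13058–0.17032 → index 151–200; slope 49/0.03974, offset 0.03846.
AQI = 151 + 49/0.03974·0.03846 ≈ 198.42 ⇒ 198.
PM10: 373.2 lies in 369.0–434.9, so I_lo=151, I_hi=200, C_lo=369.0, C_hi=434.9.
(200−151)/(434.9−369.0) × (373.2−369.0) + 151 = 49/65.9 × 4.2 + 151 ≈ 154.12 → 154.
SO₂: 460.6 ∈ [407.2, 610.1] ↔ index [151, 200].
151 + (460.6−407.2)·(200−151)/(610.1−407.2) = 151 + 53.4·49/202.9 ≈ 163.90, so AQI = 164.
Sub-indices: CO→107, NO₂→84, PM2.5→306, O₃→198, PM10→154, SO₂→164. Overall AQI = max = 306; dominant pollutant is PM2.5.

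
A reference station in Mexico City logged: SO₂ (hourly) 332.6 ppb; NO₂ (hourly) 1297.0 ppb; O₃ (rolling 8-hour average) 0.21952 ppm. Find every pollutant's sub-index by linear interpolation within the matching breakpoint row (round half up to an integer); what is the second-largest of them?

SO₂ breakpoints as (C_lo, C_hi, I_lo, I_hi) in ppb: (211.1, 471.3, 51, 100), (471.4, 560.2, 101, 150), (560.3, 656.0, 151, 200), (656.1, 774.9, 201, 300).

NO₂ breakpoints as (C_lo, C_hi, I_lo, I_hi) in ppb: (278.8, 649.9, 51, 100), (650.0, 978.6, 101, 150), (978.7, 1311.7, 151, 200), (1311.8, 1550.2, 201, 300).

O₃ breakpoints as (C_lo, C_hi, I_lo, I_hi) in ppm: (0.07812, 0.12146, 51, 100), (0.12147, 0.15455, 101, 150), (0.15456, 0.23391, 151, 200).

SO₂: 332.6 ∈ [211.1, 471.3] ↔ index [51, 100].
51 + (332.6−211.1)·(100−51)/(471.3−211.1) = 51 + 121.5·49/260.2 ≈ 73.88, so AQI = 74.
NO₂: 1297.0 lies in 978.7–1311.7, so I_lo=151, I_hi=200, C_lo=978.7, C_hi=1311.7.
(200−151)/(1311.7−978.7) × (1297.0−978.7) + 151 = 49/333.0 × 318.3 + 151 ≈ 197.84 → 198.
O₃ 0.21952: bracket 0.15456–0.23391 → index 151–200; slope 49/0.07935, offset 0.06496.
AQI = 151 + 49/0.07935·0.06496 ≈ 191.11 ⇒ 191.
Sub-indices: SO₂→74, NO₂→198, O₃→191. Ranked high→low: 198, 191, 74. Second-highest sub-index = 191.

191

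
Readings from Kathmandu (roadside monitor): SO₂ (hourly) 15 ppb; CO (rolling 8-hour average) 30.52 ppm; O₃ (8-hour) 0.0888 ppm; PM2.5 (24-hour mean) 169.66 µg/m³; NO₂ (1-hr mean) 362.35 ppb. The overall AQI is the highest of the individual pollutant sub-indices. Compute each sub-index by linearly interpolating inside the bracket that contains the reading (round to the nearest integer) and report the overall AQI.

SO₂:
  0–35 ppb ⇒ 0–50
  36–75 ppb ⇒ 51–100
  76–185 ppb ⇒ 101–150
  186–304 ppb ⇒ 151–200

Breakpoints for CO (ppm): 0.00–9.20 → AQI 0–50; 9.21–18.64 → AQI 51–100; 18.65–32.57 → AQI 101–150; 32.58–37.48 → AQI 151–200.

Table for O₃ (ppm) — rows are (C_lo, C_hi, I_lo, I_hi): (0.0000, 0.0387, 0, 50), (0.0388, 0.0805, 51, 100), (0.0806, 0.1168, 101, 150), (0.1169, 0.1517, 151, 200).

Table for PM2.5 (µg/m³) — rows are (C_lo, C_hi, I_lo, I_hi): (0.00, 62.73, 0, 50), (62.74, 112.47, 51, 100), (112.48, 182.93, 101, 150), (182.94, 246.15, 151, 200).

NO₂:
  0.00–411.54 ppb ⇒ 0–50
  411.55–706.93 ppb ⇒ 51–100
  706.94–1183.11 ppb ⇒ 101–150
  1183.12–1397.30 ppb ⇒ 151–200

143

SO₂: 15 lies in 0–35, so I_lo=0, I_hi=50, C_lo=0, C_hi=35.
(50−0)/(35−0) × (15−0) + 0 = 50/35 × 15 + 0 ≈ 21.43 → 21.
CO 30.52: bracket 18.65–32.57 → index 101–150; slope 49/13.92, offset 11.87.
AQI = 101 + 49/13.92·11.87 ≈ 142.78 ⇒ 143.
O₃: 0.0888 lies in 0.0806–0.1168, so I_lo=101, I_hi=150, C_lo=0.0806, C_hi=0.1168.
(150−101)/(0.1168−0.0806) × (0.0888−0.0806) + 101 = 49/0.0362 × 0.0082 + 101 ≈ 112.10 → 112.
PM2.5: 169.66 lies in 112.48–182.93, so I_lo=101, I_hi=150, C_lo=112.48, C_hi=182.93.
(150−101)/(182.93−112.48) × (169.66−112.48) + 101 = 49/70.45 × 57.18 + 101 ≈ 140.77 → 141.
NO₂: row 0.00–411.54 (AQI 0–50). (50−0)·(362.35−0.00)/(411.54−0.00) + 0 = 50·362.35/411.54 + 0 ≈ 44.02 → 44.
Sub-indices: SO₂→21, CO→143, O₃→112, PM2.5→141, NO₂→44. Overall AQI = max = 143; dominant pollutant is CO.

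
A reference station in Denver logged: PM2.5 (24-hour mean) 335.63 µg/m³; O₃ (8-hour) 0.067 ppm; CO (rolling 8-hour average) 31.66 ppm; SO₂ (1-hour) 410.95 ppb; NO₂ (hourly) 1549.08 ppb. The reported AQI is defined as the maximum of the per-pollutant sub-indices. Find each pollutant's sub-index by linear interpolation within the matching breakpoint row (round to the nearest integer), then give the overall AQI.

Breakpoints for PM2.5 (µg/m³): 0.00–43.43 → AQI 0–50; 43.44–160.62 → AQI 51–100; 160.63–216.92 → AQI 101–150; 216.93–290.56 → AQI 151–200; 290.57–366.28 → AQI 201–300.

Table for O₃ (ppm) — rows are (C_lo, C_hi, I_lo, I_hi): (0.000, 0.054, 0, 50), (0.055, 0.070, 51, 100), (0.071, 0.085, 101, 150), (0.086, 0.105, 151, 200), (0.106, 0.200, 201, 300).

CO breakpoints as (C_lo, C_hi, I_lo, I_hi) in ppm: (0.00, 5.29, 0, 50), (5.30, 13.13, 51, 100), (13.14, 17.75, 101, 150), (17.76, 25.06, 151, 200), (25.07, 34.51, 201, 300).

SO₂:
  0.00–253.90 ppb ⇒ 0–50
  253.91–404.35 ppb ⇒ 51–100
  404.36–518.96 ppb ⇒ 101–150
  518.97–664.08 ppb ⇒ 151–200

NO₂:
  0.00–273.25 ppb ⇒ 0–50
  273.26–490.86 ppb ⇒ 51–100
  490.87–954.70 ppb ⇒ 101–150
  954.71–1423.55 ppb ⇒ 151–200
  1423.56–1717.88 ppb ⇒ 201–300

270

PM2.5: row 290.57–366.28 (AQI 201–300). (300−201)·(335.63−290.57)/(366.28−290.57) + 201 = 99·45.06/75.71 + 201 ≈ 259.92 → 260.
O₃ 0.067: bracket 0.055–0.070 → index 51–100; slope 49/0.015, offset 0.012.
AQI = 51 + 49/0.015·0.012 ≈ 90.20 ⇒ 90.
CO 31.66: bracket 25.07–34.51 → index 201–300; slope 99/9.44, offset 6.59.
AQI = 201 + 99/9.44·6.59 ≈ 270.11 ⇒ 270.
SO₂: 410.95 lies in 404.36–518.96, so I_lo=101, I_hi=150, C_lo=404.36, C_hi=518.96.
(150−101)/(518.96−404.36) × (410.95−404.36) + 101 = 49/114.60 × 6.59 + 101 ≈ 103.82 → 104.
NO₂: 1549.08 lies in 1423.56–1717.88, so I_lo=201, I_hi=300, C_lo=1423.56, C_hi=1717.88.
(300−201)/(1717.88−1423.56) × (1549.08−1423.56) + 201 = 99/294.32 × 125.52 + 201 ≈ 243.22 → 243.
Sub-indices: PM2.5→260, O₃→90, CO→270, SO₂→104, NO₂→243. Overall AQI = max = 270; dominant pollutant is CO.
AQI 270: Very Unhealthy.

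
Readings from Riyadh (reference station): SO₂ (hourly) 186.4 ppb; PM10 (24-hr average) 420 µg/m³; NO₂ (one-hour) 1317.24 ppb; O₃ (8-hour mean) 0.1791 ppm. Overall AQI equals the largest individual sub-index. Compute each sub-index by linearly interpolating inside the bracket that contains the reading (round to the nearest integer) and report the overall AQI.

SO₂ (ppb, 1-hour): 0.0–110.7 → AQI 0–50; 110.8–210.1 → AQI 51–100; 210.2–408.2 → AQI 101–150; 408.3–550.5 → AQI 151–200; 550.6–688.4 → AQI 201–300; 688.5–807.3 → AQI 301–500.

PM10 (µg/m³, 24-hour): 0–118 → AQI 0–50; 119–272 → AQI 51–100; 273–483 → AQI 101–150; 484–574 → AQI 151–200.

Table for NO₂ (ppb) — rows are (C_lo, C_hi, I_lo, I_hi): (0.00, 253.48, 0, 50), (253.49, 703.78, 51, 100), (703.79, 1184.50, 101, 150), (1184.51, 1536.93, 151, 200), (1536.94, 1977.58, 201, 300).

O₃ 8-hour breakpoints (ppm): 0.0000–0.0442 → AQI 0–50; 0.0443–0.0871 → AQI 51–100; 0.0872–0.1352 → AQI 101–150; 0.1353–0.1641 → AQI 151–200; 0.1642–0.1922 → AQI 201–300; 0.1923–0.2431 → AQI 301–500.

SO₂ 186.4: bracket 110.8–210.1 → index 51–100; slope 49/99.3, offset 75.6.
AQI = 51 + 49/99.3·75.6 ≈ 88.31 ⇒ 88.
PM10: 420 lies in 273–483, so I_lo=101, I_hi=150, C_lo=273, C_hi=483.
(150−101)/(483−273) × (420−273) + 101 = 49/210 × 147 + 101 ≈ 135.30 → 135.
NO₂: 1317.24 ∈ [1184.51, 1536.93] ↔ index [151, 200].
151 + (1317.24−1184.51)·(200−151)/(1536.93−1184.51) = 151 + 132.73·49/352.42 ≈ 169.45, so AQI = 169.
O₃: row 0.1642–0.1922 (AQI 201–300). (300−201)·(0.1791−0.1642)/(0.1922−0.1642) + 201 = 99·0.0149/0.0280 + 201 ≈ 253.68 → 254.
Sub-indices: SO₂→88, PM10→135, NO₂→169, O₃→254. Overall AQI = max = 254; dominant pollutant is O₃.
AQI 254: Very Unhealthy.

254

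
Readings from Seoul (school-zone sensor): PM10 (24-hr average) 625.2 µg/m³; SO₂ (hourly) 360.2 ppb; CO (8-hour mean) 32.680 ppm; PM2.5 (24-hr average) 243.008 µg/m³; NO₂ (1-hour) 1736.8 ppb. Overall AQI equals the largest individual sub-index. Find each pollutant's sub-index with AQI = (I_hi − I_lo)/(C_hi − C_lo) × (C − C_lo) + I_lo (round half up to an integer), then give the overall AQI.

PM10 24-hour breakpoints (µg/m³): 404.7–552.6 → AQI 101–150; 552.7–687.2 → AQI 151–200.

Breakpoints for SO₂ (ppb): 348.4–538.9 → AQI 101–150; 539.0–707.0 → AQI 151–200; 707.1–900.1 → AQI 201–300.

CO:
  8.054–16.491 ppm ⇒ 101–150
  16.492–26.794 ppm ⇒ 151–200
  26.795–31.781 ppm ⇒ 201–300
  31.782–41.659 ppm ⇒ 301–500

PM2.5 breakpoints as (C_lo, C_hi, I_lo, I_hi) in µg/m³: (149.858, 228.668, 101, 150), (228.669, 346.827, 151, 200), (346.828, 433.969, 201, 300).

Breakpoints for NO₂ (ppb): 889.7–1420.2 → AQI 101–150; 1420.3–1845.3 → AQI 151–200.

319

PM10: 625.2 ∈ [552.7, 687.2] ↔ index [151, 200].
151 + (625.2−552.7)·(200−151)/(687.2−552.7) = 151 + 72.5·49/134.5 ≈ 177.41, so AQI = 177.
SO₂: row 348.4–538.9 (AQI 101–150). (150−101)·(360.2−348.4)/(538.9−348.4) + 101 = 49·11.8/190.5 + 101 ≈ 104.04 → 104.
CO: 32.680 ∈ [31.782, 41.659] ↔ index [301, 500].
301 + (32.680−31.782)·(500−301)/(41.659−31.782) = 301 + 0.898·199/9.877 ≈ 319.09, so AQI = 319.
PM2.5 243.008: bracket 228.669–346.827 → index 151–200; slope 49/118.158, offset 14.339.
AQI = 151 + 49/118.158·14.339 ≈ 156.95 ⇒ 157.
NO₂ 1736.8: bracket 1420.3–1845.3 → index 151–200; slope 49/425.0, offset 316.5.
AQI = 151 + 49/425.0·316.5 ≈ 187.49 ⇒ 187.
Sub-indices: PM10→177, SO₂→104, CO→319, PM2.5→157, NO₂→187. Overall AQI = max = 319; dominant pollutant is CO.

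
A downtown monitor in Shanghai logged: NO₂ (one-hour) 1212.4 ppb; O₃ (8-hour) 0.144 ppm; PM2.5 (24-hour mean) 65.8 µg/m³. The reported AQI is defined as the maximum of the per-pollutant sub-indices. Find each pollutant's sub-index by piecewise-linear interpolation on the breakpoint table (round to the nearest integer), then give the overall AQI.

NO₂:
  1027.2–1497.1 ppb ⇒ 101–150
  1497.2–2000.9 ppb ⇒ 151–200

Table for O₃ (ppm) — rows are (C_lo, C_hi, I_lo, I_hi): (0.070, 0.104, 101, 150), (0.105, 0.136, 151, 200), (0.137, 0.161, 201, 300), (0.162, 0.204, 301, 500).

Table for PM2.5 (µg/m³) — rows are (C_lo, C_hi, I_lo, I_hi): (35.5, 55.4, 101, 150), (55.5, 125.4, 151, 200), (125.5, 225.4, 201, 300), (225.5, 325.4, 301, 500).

NO₂: 1212.4 ∈ [1027.2, 1497.1] ↔ index [101, 150].
101 + (1212.4−1027.2)·(150−101)/(1497.1−1027.2) = 101 + 185.2·49/469.9 ≈ 120.31, so AQI = 120.
O₃ 0.144: bracket 0.137–0.161 → index 201–300; slope 99/0.024, offset 0.007.
AQI = 201 + 99/0.024·0.007 ≈ 229.88 ⇒ 230.
PM2.5: 65.8 ∈ [55.5, 125.4] ↔ index [151, 200].
151 + (65.8−55.5)·(200−151)/(125.4−55.5) = 151 + 10.3·49/69.9 ≈ 158.22, so AQI = 158.
Sub-indices: NO₂→120, O₃→230, PM2.5→158. Overall AQI = max = 230; dominant pollutant is O₃.

230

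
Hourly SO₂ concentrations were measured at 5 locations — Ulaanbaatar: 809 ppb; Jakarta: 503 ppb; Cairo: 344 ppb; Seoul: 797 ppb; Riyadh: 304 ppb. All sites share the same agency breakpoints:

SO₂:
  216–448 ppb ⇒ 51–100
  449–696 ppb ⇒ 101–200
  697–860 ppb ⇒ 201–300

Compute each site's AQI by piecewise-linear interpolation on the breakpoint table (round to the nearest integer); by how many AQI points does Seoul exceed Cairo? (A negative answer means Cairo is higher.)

184

Ulaanbaatar: 809 ∈ [697, 860] ↔ index [201, 300].
201 + (809−697)·(300−201)/(860−697) = 201 + 112·99/163 ≈ 269.02, so AQI = 269.
Jakarta 503: bracket 449–696 → index 101–200; slope 99/247, offset 54.
AQI = 101 + 99/247·54 ≈ 122.64 ⇒ 123.
Cairo: row 216–448 (AQI 51–100). (100−51)·(344−216)/(448−216) + 51 = 49·128/232 + 51 ≈ 78.03 → 78.
Seoul: row 697–860 (AQI 201–300). (300−201)·(797−697)/(860−697) + 201 = 99·100/163 + 201 ≈ 261.74 → 262.
Riyadh 304: bracket 216–448 → index 51–100; slope 49/232, offset 88.
AQI = 51 + 49/232·88 ≈ 69.59 ⇒ 70.
AQIs: Ulaanbaatar=269, Jakarta=123, Cairo=78, Seoul=262, Riyadh=70. Seoul (262) − Cairo (78) = 184.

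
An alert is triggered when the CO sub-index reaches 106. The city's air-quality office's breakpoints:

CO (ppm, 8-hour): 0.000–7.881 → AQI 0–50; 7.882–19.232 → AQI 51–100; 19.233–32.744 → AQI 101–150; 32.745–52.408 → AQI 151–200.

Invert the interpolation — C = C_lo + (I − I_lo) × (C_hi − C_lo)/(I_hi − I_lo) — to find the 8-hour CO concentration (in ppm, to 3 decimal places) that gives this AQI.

20.612

AQI 106 lies in the 101–150 band, which corresponds to 19.233–32.744 ppm.
C = 19.233 + (106−101)×(32.744−19.233)/(150−101) = 19.233 + 5×13.511/49 ≈ 20.61167 ppm → 20.612 ppm to 3 dp.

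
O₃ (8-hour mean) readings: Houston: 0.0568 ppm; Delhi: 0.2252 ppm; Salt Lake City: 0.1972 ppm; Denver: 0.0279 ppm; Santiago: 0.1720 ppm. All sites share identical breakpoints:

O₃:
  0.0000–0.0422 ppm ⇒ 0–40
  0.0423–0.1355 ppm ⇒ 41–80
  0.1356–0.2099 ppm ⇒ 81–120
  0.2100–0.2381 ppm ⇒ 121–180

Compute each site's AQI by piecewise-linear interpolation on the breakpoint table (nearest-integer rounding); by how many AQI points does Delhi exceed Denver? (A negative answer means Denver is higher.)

127

Houston: 0.0568 ∈ [0.0423, 0.1355] ↔ index [41, 80].
41 + (0.0568−0.0423)·(80−41)/(0.1355−0.0423) = 41 + 0.0145·39/0.0932 ≈ 47.07, so AQI = 47.
Delhi 0.2252: bracket 0.2100–0.2381 → index 121–180; slope 59/0.0281, offset 0.0152.
AQI = 121 + 59/0.0281·0.0152 ≈ 152.91 ⇒ 153.
Salt Lake City 0.1972: bracket 0.1356–0.2099 → index 81–120; slope 39/0.0743, offset 0.0616.
AQI = 81 + 39/0.0743·0.0616 ≈ 113.33 ⇒ 113.
Denver: 0.0279 lies in 0.0000–0.0422, so I_lo=0, I_hi=40, C_lo=0.0000, C_hi=0.0422.
(40−0)/(0.0422−0.0000) × (0.0279−0.0000) + 0 = 40/0.0422 × 0.0279 + 0 ≈ 26.45 → 26.
Santiago: 0.1720 ∈ [0.1356, 0.2099] ↔ index [81, 120].
81 + (0.1720−0.1356)·(120−81)/(0.2099−0.1356) = 81 + 0.0364·39/0.0743 ≈ 100.11, so AQI = 100.
AQIs: Houston=47, Delhi=153, Salt Lake City=113, Denver=26, Santiago=100. Delhi (153) − Denver (26) = 127.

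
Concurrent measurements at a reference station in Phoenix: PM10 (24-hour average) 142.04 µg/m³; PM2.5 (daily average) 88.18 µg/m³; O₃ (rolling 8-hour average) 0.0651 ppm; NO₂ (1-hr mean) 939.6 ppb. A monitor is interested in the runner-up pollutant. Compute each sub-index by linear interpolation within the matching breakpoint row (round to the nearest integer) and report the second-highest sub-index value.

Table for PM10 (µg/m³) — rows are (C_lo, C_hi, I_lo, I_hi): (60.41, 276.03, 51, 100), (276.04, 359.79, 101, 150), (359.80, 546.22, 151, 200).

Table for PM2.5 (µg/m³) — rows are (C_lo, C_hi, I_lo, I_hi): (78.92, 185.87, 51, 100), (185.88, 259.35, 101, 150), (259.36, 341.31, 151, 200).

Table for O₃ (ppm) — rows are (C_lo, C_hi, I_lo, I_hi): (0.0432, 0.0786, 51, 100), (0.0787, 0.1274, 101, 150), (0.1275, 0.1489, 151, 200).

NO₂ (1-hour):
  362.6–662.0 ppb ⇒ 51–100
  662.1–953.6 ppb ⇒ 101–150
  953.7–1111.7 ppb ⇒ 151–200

81

PM10: row 60.41–276.03 (AQI 51–100). (100−51)·(142.04−60.41)/(276.03−60.41) + 51 = 49·81.63/215.62 + 51 ≈ 69.55 → 70.
PM2.5 88.18: bracket 78.92–185.87 → index 51–100; slope 49/106.95, offset 9.26.
AQI = 51 + 49/106.95·9.26 ≈ 55.24 ⇒ 55.
O₃: 0.0651 ∈ [0.0432, 0.0786] ↔ index [51, 100].
51 + (0.0651−0.0432)·(100−51)/(0.0786−0.0432) = 51 + 0.0219·49/0.0354 ≈ 81.31, so AQI = 81.
NO₂: 939.6 lies in 662.1–953.6, so I_lo=101, I_hi=150, C_lo=662.1, C_hi=953.6.
(150−101)/(953.6−662.1) × (939.6−662.1) + 101 = 49/291.5 × 277.5 + 101 ≈ 147.65 → 148.
Sub-indices: PM10→70, PM2.5→55, O₃→81, NO₂→148. Ranked high→low: 148, 81, 70, 55. Second-highest sub-index = 81.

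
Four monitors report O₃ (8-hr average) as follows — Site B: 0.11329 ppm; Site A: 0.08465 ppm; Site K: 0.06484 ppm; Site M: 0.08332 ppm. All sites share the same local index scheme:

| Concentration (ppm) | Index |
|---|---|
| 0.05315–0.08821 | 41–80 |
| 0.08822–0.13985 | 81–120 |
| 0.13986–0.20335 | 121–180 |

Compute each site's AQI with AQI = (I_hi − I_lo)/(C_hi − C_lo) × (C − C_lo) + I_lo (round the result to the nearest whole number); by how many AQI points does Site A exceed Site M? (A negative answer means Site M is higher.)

1

Site B 0.11329: bracket 0.08822–0.13985 → index 81–120; slope 39/0.05163, offset 0.02507.
AQI = 81 + 39/0.05163·0.02507 ≈ 99.94 ⇒ 100.
Site A 0.08465: bracket 0.05315–0.08821 → index 41–80; slope 39/0.03506, offset 0.03150.
AQI = 41 + 39/0.03506·0.03150 ≈ 76.04 ⇒ 76.
Site K: 0.06484 ∈ [0.05315, 0.08821] ↔ index [41, 80].
41 + (0.06484−0.05315)·(80−41)/(0.08821−0.05315) = 41 + 0.01169·39/0.03506 ≈ 54.00, so AQI = 54.
Site M: 0.08332 ∈ [0.05315, 0.08821] ↔ index [41, 80].
41 + (0.08332−0.05315)·(80−41)/(0.08821−0.05315) = 41 + 0.03017·39/0.03506 ≈ 74.56, so AQI = 75.
AQIs: Site B=100, Site A=76, Site K=54, Site M=75. Site A (76) − Site M (75) = 1.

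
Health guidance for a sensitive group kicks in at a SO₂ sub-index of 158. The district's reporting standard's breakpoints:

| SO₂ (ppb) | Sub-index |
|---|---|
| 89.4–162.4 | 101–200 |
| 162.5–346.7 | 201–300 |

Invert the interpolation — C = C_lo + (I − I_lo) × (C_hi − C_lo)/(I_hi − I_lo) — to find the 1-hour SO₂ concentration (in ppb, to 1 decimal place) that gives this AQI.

131.4

AQI 158 lies in the 101–200 band, which corresponds to 89.4–162.4 ppb.
C = 89.4 + (158−101)×(162.4−89.4)/(200−101) = 89.4 + 57×73.0/99 ≈ 131.430 ppb → 131.4 ppb to 1 dp.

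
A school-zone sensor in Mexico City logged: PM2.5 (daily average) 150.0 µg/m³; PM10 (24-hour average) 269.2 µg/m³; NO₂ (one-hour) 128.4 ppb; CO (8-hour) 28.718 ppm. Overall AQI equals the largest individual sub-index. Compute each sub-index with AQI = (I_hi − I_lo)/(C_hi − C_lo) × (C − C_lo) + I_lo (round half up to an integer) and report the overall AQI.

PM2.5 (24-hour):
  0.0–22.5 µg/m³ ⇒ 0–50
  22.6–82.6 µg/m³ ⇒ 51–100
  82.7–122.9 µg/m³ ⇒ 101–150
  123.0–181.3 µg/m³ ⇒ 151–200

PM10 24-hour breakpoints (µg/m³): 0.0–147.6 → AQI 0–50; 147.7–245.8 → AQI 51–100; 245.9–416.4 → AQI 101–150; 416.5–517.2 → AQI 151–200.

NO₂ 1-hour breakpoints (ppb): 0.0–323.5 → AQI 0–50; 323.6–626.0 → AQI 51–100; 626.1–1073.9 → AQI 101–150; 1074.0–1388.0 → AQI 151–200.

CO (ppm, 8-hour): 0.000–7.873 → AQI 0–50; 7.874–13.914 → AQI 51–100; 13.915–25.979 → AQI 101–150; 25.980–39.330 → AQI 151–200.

PM2.5: 150.0 lies in 123.0–181.3, so I_lo=151, I_hi=200, C_lo=123.0, C_hi=181.3.
(200−151)/(181.3−123.0) × (150.0−123.0) + 151 = 49/58.3 × 27.0 + 151 ≈ 173.69 → 174.
PM10: row 245.9–416.4 (AQI 101–150). (150−101)·(269.2−245.9)/(416.4−245.9) + 101 = 49·23.3/170.5 + 101 ≈ 107.70 → 108.
NO₂: 128.4 ∈ [0.0, 323.5] ↔ index [0, 50].
0 + (128.4−0.0)·(50−0)/(323.5−0.0) = 0 + 128.4·50/323.5 ≈ 19.85, so AQI = 20.
CO 28.718: bracket 25.980–39.330 → index 151–200; slope 49/13.350, offset 2.738.
AQI = 151 + 49/13.350·2.738 ≈ 161.05 ⇒ 161.
Sub-indices: PM2.5→174, PM10→108, NO₂→20, CO→161. Overall AQI = max = 174; dominant pollutant is PM2.5.

174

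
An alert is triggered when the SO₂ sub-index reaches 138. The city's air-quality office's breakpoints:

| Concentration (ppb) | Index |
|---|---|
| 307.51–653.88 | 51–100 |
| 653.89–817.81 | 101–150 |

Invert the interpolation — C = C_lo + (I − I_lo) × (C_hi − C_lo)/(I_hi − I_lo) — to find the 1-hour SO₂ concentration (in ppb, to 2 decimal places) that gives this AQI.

AQI 138 lies in the 101–150 band, which corresponds to 653.89–817.81 ppb.
C = 653.89 + (138−101)×(817.81−653.89)/(150−101) = 653.89 + 37×163.92/49 ≈ 777.6663 ppb → 777.67 ppb to 2 dp.

777.67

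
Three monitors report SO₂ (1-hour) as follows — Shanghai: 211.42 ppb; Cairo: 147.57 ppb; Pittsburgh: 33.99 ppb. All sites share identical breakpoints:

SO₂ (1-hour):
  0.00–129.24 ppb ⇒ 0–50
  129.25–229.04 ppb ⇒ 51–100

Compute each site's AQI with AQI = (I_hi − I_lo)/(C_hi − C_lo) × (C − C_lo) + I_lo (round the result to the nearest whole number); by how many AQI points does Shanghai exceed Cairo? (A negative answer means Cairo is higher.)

31

Shanghai: 211.42 lies in 129.25–229.04, so I_lo=51, I_hi=100, C_lo=129.25, C_hi=229.04.
(100−51)/(229.04−129.25) × (211.42−129.25) + 51 = 49/99.79 × 82.17 + 51 ≈ 91.35 → 91.
Cairo: row 129.25–229.04 (AQI 51–100). (100−51)·(147.57−129.25)/(229.04−129.25) + 51 = 49·18.32/99.79 + 51 ≈ 60.00 → 60.
Pittsburgh: 33.99 lies in 0.00–129.24, so I_lo=0, I_hi=50, C_lo=0.00, C_hi=129.24.
(50−0)/(129.24−0.00) × (33.99−0.00) + 0 = 50/129.24 × 33.99 + 0 ≈ 13.15 → 13.
AQIs: Shanghai=91, Cairo=60, Pittsburgh=13. Shanghai (91) − Cairo (60) = 31.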